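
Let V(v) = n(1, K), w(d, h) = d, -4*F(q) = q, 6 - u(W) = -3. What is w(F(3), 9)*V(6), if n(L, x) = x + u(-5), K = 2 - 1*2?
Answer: -27/4 ≈ -6.7500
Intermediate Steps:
u(W) = 9 (u(W) = 6 - 1*(-3) = 6 + 3 = 9)
F(q) = -q/4
K = 0 (K = 2 - 2 = 0)
n(L, x) = 9 + x (n(L, x) = x + 9 = 9 + x)
V(v) = 9 (V(v) = 9 + 0 = 9)
w(F(3), 9)*V(6) = -¼*3*9 = -¾*9 = -27/4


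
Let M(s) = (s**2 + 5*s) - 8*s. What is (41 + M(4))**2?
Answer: 2025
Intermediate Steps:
M(s) = s**2 - 3*s
(41 + M(4))**2 = (41 + 4*(-3 + 4))**2 = (41 + 4*1)**2 = (41 + 4)**2 = 45**2 = 2025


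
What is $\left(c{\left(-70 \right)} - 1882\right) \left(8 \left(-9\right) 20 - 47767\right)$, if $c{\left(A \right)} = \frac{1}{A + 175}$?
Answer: $\frac{9723746063}{105} \approx 9.2607 \cdot 10^{7}$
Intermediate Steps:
$c{\left(A \right)} = \frac{1}{175 + A}$
$\left(c{\left(-70 \right)} - 1882\right) \left(8 \left(-9\right) 20 - 47767\right) = \left(\frac{1}{175 - 70} - 1882\right) \left(8 \left(-9\right) 20 - 47767\right) = \left(\frac{1}{105} - 1882\right) \left(\left(-72\right) 20 - 47767\right) = \left(\frac{1}{105} - 1882\right) \left(-1440 - 47767\right) = \left(- \frac{197609}{105}\right) \left(-49207\right) = \frac{9723746063}{105}$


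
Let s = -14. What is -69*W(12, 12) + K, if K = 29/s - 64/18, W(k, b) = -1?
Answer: 7985/126 ≈ 63.373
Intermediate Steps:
K = -709/126 (K = 29/(-14) - 64/18 = 29*(-1/14) - 64*1/18 = -29/14 - 32/9 = -709/126 ≈ -5.6270)
-69*W(12, 12) + K = -69*(-1) - 709/126 = 69 - 709/126 = 7985/126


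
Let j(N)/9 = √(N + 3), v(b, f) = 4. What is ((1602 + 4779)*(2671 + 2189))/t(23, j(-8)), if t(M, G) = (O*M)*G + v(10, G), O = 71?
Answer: 124046640/1080009061 - 455778367020*I*√5/1080009061 ≈ 0.11486 - 943.65*I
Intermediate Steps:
j(N) = 9*√(3 + N) (j(N) = 9*√(N + 3) = 9*√(3 + N))
t(M, G) = 4 + 71*G*M (t(M, G) = (71*M)*G + 4 = 71*G*M + 4 = 4 + 71*G*M)
((1602 + 4779)*(2671 + 2189))/t(23, j(-8)) = ((1602 + 4779)*(2671 + 2189))/(4 + 71*(9*√(3 - 8))*23) = (6381*4860)/(4 + 71*(9*√(-5))*23) = 31011660/(4 + 71*(9*(I*√5))*23) = 31011660/(4 + 71*(9*I*√5)*23) = 31011660/(4 + 14697*I*√5)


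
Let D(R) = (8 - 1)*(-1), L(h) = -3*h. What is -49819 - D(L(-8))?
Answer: -49812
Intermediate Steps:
D(R) = -7 (D(R) = 7*(-1) = -7)
-49819 - D(L(-8)) = -49819 - 1*(-7) = -49819 + 7 = -49812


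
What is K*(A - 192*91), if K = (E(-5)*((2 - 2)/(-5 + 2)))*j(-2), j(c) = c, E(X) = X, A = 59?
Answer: 0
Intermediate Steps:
K = 0 (K = -5*(2 - 2)/(-5 + 2)*(-2) = -0/(-3)*(-2) = -0*(-1)/3*(-2) = -5*0*(-2) = 0*(-2) = 0)
K*(A - 192*91) = 0*(59 - 192*91) = 0*(59 - 17472) = 0*(-17413) = 0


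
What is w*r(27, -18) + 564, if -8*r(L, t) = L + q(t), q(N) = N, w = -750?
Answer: 5631/4 ≈ 1407.8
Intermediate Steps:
r(L, t) = -L/8 - t/8 (r(L, t) = -(L + t)/8 = -L/8 - t/8)
w*r(27, -18) + 564 = -750*(-⅛*27 - ⅛*(-18)) + 564 = -750*(-27/8 + 9/4) + 564 = -750*(-9/8) + 564 = 3375/4 + 564 = 5631/4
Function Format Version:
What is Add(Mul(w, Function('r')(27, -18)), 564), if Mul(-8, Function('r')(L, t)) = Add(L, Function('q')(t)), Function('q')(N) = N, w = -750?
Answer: Rational(5631, 4) ≈ 1407.8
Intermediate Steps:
Function('r')(L, t) = Add(Mul(Rational(-1, 8), L), Mul(Rational(-1, 8), t)) (Function('r')(L, t) = Mul(Rational(-1, 8), Add(L, t)) = Add(Mul(Rational(-1, 8), L), Mul(Rational(-1, 8), t)))
Add(Mul(w, Function('r')(27, -18)), 564) = Add(Mul(-750, Add(Mul(Rational(-1, 8), 27), Mul(Rational(-1, 8), -18))), 564) = Add(Mul(-750, Add(Rational(-27, 8), Rational(9, 4))), 564) = Add(Mul(-750, Rational(-9, 8)), 564) = Add(Rational(3375, 4), 564) = Rational(5631, 4)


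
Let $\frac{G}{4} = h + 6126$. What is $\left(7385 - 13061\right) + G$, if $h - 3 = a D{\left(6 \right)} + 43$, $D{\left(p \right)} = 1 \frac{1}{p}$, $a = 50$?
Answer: $\frac{57136}{3} \approx 19045.0$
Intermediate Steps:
$D{\left(p \right)} = \frac{1}{p}$
$h = \frac{163}{3}$ ($h = 3 + \left(\frac{50}{6} + 43\right) = 3 + \left(50 \cdot \frac{1}{6} + 43\right) = 3 + \left(\frac{25}{3} + 43\right) = 3 + \frac{154}{3} = \frac{163}{3} \approx 54.333$)
$G = \frac{74164}{3}$ ($G = 4 \left(\frac{163}{3} + 6126\right) = 4 \cdot \frac{18541}{3} = \frac{74164}{3} \approx 24721.0$)
$\left(7385 - 13061\right) + G = \left(7385 - 13061\right) + \frac{74164}{3} = -5676 + \frac{74164}{3} = \frac{57136}{3}$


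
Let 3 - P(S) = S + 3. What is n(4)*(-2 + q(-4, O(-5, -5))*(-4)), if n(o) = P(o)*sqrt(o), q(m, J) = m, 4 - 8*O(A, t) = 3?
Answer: -112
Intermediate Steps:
O(A, t) = 1/8 (O(A, t) = 1/2 - 1/8*3 = 1/2 - 3/8 = 1/8)
P(S) = -S (P(S) = 3 - (S + 3) = 3 - (3 + S) = 3 + (-3 - S) = -S)
n(o) = -o**(3/2) (n(o) = (-o)*sqrt(o) = -o**(3/2))
n(4)*(-2 + q(-4, O(-5, -5))*(-4)) = (-4**(3/2))*(-2 - 4*(-4)) = (-1*8)*(-2 + 16) = -8*14 = -112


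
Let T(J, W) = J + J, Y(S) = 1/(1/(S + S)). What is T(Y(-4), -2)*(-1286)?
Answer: 20576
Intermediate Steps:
Y(S) = 2*S (Y(S) = 1/(1/(2*S)) = 2*S)
T(J, W) = 2*J
T(Y(-4), -2)*(-1286) = (2*(2*(-4)))*(-1286) = (2*(-8))*(-1286) = -16*(-1286) = 20576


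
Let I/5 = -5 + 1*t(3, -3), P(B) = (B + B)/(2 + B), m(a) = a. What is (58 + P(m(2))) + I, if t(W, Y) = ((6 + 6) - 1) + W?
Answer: 104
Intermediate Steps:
P(B) = 2*B/(2 + B) (P(B) = (2*B)/(2 + B) = 2*B/(2 + B))
t(W, Y) = 11 + W (t(W, Y) = (12 - 1) + W = 11 + W)
I = 45 (I = 5*(-5 + 1*(11 + 3)) = 5*(-5 + 1*14) = 5*(-5 + 14) = 5*9 = 45)
(58 + P(m(2))) + I = (58 + 2*2/(2 + 2)) + 45 = (58 + 2*2/4) + 45 = (58 + 2*2*(1/4)) + 45 = (58 + 1) + 45 = 59 + 45 = 104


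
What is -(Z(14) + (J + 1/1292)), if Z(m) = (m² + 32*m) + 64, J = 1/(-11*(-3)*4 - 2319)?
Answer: -2000528527/2825604 ≈ -708.00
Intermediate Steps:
J = -1/2187 (J = 1/(33*4 - 2319) = 1/(132 - 2319) = 1/(-2187) = -1/2187 ≈ -0.00045725)
Z(m) = 64 + m² + 32*m
-(Z(14) + (J + 1/1292)) = -((64 + 14² + 32*14) + (-1/2187 + 1/1292)) = -((64 + 196 + 448) + (-1/2187 + 1/1292)) = -(708 + 895/2825604) = -1*2000528527/2825604 = -2000528527/2825604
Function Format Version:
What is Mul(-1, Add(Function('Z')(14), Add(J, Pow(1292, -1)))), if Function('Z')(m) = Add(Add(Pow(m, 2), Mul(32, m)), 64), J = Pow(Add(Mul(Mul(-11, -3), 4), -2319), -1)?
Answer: Rational(-2000528527, 2825604) ≈ -708.00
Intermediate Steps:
J = Rational(-1, 2187) (J = Pow(Add(Mul(33, 4), -2319), -1) = Pow(Add(132, -2319), -1) = Pow(-2187, -1) = Rational(-1, 2187) ≈ -0.00045725)
Function('Z')(m) = Add(64, Pow(m, 2), Mul(32, m))
Mul(-1, Add(Function('Z')(14), Add(J, Pow(1292, -1)))) = Mul(-1, Add(Add(64, Pow(14, 2), Mul(32, 14)), Add(Rational(-1, 2187), Pow(1292, -1)))) = Mul(-1, Add(Add(64, 196, 448), Add(Rational(-1, 2187), Rational(1, 1292)))) = Mul(-1, Add(708, Rational(895, 2825604))) = Mul(-1, Rational(2000528527, 2825604)) = Rational(-2000528527, 2825604)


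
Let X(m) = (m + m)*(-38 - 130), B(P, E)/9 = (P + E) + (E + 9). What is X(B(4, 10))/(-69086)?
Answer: 49896/34543 ≈ 1.4445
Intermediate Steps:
B(P, E) = 81 + 9*P + 18*E (B(P, E) = 9*((P + E) + (E + 9)) = 9*((E + P) + (9 + E)) = 9*(9 + P + 2*E) = 81 + 9*P + 18*E)
X(m) = -336*m (X(m) = (2*m)*(-168) = -336*m)
X(B(4, 10))/(-69086) = -336*(81 + 9*4 + 18*10)/(-69086) = -336*(81 + 36 + 180)*(-1/69086) = -336*297*(-1/69086) = -99792*(-1/69086) = 49896/34543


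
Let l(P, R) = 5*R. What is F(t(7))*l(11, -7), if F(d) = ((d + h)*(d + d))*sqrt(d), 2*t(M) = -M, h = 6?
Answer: 1225*I*sqrt(14)/4 ≈ 1145.9*I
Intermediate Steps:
t(M) = -M/2 (t(M) = (-M)/2 = -M/2)
F(d) = 2*d**(3/2)*(6 + d) (F(d) = ((d + 6)*(d + d))*sqrt(d) = ((6 + d)*(2*d))*sqrt(d) = (2*d*(6 + d))*sqrt(d) = 2*d**(3/2)*(6 + d))
F(t(7))*l(11, -7) = (2*(-1/2*7)**(3/2)*(6 - 1/2*7))*(5*(-7)) = (2*(-7/2)**(3/2)*(6 - 7/2))*(-35) = (2*(-7*I*sqrt(14)/4)*(5/2))*(-35) = -35*I*sqrt(14)/4*(-35) = 1225*I*sqrt(14)/4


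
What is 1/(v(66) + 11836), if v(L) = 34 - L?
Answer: 1/11804 ≈ 8.4717e-5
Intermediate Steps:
1/(v(66) + 11836) = 1/((34 - 1*66) + 11836) = 1/((34 - 66) + 11836) = 1/(-32 + 11836) = 1/11804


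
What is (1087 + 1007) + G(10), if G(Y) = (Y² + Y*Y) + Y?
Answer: 2304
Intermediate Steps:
G(Y) = Y + 2*Y² (G(Y) = (Y² + Y²) + Y = 2*Y² + Y = Y + 2*Y²)
(1087 + 1007) + G(10) = (1087 + 1007) + 10*(1 + 2*10) = 2094 + 10*(1 + 20) = 2094 + 10*21 = 2094 + 210 = 2304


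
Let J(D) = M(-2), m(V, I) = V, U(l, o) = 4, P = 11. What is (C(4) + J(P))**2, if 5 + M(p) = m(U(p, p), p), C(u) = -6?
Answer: 49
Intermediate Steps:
M(p) = -1 (M(p) = -5 + 4 = -1)
J(D) = -1
(C(4) + J(P))**2 = (-6 - 1)**2 = (-7)**2 = 49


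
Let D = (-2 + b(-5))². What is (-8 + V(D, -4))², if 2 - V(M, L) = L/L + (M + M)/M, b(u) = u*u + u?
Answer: 81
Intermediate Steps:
b(u) = u + u² (b(u) = u² + u = u + u²)
D = 324 (D = (-2 - 5*(1 - 5))² = (-2 - 5*(-4))² = (-2 + 20)² = 18² = 324)
V(M, L) = -1 (V(M, L) = 2 - (L/L + (M + M)/M) = 2 - (1 + (2*M)/M) = 2 - (1 + 2) = 2 - 1*3 = 2 - 3 = -1)
(-8 + V(D, -4))² = (-8 - 1)² = (-9)² = 81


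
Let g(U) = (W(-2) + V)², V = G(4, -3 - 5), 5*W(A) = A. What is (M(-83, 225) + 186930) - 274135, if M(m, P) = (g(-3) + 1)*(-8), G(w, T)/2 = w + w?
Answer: -2228997/25 ≈ -89160.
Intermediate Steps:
W(A) = A/5
G(w, T) = 4*w (G(w, T) = 2*(w + w) = 2*(2*w) = 4*w)
V = 16 (V = 4*4 = 16)
g(U) = 6084/25 (g(U) = ((⅕)*(-2) + 16)² = (-⅖ + 16)² = (78/5)² = 6084/25)
M(m, P) = -48872/25 (M(m, P) = (6084/25 + 1)*(-8) = (6109/25)*(-8) = -48872/25)
(M(-83, 225) + 186930) - 274135 = (-48872/25 + 186930) - 274135 = 4624378/25 - 274135 = -2228997/25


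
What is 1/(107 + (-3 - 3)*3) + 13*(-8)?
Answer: -9255/89 ≈ -103.99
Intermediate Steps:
1/(107 + (-3 - 3)*3) + 13*(-8) = 1/(107 - 6*3) - 104 = 1/(107 - 18) - 104 = 1/89 - 104 = -9255/89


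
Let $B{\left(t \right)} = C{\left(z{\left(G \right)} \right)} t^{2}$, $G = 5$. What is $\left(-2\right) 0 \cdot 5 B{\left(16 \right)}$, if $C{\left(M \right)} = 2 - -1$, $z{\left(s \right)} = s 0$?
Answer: $0$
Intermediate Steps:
$z{\left(s \right)} = 0$
$C{\left(M \right)} = 3$ ($C{\left(M \right)} = 2 + 1 = 3$)
$B{\left(t \right)} = 3 t^{2}$
$\left(-2\right) 0 \cdot 5 B{\left(16 \right)} = \left(-2\right) 0 \cdot 5 \cdot 3 \cdot 16^{2} = 0 \cdot 5 \cdot 3 \cdot 256 = 0 \cdot 768 = 0$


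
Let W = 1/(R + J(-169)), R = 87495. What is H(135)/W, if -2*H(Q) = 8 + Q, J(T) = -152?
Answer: -12490049/2 ≈ -6.2450e+6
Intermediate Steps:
H(Q) = -4 - Q/2 (H(Q) = -(8 + Q)/2 = -4 - Q/2)
W = 1/87343 (W = 1/(87495 - 152) = 1/87343 ≈ 1.1449e-5)
H(135)/W = (-4 - ½*135)/(1/87343) = (-4 - 135/2)*87343 = -143/2*87343 = -12490049/2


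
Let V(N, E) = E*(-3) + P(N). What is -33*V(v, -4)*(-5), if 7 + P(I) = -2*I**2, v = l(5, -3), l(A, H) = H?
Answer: -2145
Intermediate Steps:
v = -3
P(I) = -7 - 2*I**2
V(N, E) = -7 - 3*E - 2*N**2 (V(N, E) = E*(-3) + (-7 - 2*N**2) = -3*E + (-7 - 2*N**2) = -7 - 3*E - 2*N**2)
-33*V(v, -4)*(-5) = -33*(-7 - 3*(-4) - 2*(-3)**2)*(-5) = -33*(-7 + 12 - 2*9)*(-5) = -33*(-7 + 12 - 18)*(-5) = -33*(-13)*(-5) = 429*(-5) = -2145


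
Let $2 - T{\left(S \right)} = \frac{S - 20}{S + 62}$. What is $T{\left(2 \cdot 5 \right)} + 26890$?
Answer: $\frac{968117}{36} \approx 26892.0$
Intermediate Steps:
$T{\left(S \right)} = 2 - \frac{-20 + S}{62 + S}$ ($T{\left(S \right)} = 2 - \frac{S - 20}{S + 62} = 2 - \frac{-20 + S}{62 + S}$)
$T{\left(2 \cdot 5 \right)} + 26890 = \frac{144 + 2 \cdot 5}{62 + 2 \cdot 5} + 26890 = \frac{144 + 10}{62 + 10} + 26890 = \frac{1}{72} \cdot 154 + 26890 = \frac{77}{36} + 26890 = \frac{968117}{36}$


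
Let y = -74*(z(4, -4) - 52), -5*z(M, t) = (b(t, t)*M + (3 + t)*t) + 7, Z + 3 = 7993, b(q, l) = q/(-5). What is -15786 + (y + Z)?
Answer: -93446/25 ≈ -3737.8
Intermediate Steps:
b(q, l) = -q/5 (b(q, l) = q*(-⅕) = -q/5)
Z = 7990 (Z = -3 + 7993 = 7990)
z(M, t) = -7/5 - t*(3 + t)/5 + M*t/25 (z(M, t) = -(((-t/5)*M + (3 + t)*t) + 7)/5 = -((-M*t/5 + t*(3 + t)) + 7)/5 = -((t*(3 + t) - M*t/5) + 7)/5 = -(7 + t*(3 + t) - M*t/5)/5 = -7/5 - t*(3 + t)/5 + M*t/25)
y = 101454/25 (y = -74*((-7/5 - ⅗*(-4) - ⅕*(-4)² + (1/25)*4*(-4)) - 52) = -74*((-7/5 + 12/5 - ⅕*16 - 16/25) - 52) = -74*((-7/5 + 12/5 - 16/5 - 16/25) - 52) = -74*(-71/25 - 52) = -74*(-1371/25) = 101454/25 ≈ 4058.2)
-15786 + (y + Z) = -15786 + (101454/25 + 7990) = -15786 + 301204/25 = -93446/25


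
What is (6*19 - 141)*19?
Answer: -513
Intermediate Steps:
(6*19 - 141)*19 = (114 - 141)*19 = -27*19 = -513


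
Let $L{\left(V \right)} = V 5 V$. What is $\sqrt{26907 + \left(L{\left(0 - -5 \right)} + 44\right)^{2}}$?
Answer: $14 \sqrt{283} \approx 235.52$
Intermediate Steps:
$L{\left(V \right)} = 5 V^{2}$ ($L{\left(V \right)} = 5 V V = 5 V^{2}$)
$\sqrt{26907 + \left(L{\left(0 - -5 \right)} + 44\right)^{2}} = \sqrt{26907 + \left(5 \left(0 - -5\right)^{2} + 44\right)^{2}} = \sqrt{26907 + \left(5 \left(0 + 5\right)^{2} + 44\right)^{2}} = \sqrt{26907 + \left(5 \cdot 5^{2} + 44\right)^{2}} = \sqrt{26907 + \left(5 \cdot 25 + 44\right)^{2}} = \sqrt{26907 + \left(125 + 44\right)^{2}} = \sqrt{26907 + 169^{2}} = \sqrt{26907 + 28561} = \sqrt{55468} = 14 \sqrt{283}$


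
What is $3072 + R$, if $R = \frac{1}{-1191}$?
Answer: $\frac{3658751}{1191} \approx 3072.0$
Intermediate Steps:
$R = - \frac{1}{1191} \approx -0.00083963$
$3072 + R = 3072 - \frac{1}{1191} = \frac{3658751}{1191}$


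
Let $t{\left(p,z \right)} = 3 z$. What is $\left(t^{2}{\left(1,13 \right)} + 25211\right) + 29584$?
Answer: $56316$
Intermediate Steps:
$\left(t^{2}{\left(1,13 \right)} + 25211\right) + 29584 = \left(\left(3 \cdot 13\right)^{2} + 25211\right) + 29584 = \left(39^{2} + 25211\right) + 29584 = \left(1521 + 25211\right) + 29584 = 26732 + 29584 = 56316$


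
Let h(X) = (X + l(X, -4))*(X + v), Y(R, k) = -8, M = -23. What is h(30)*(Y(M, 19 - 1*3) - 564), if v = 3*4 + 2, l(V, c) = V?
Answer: -1510080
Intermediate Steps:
v = 14 (v = 12 + 2 = 14)
h(X) = 2*X*(14 + X) (h(X) = (X + X)*(X + 14) = (2*X)*(14 + X) = 2*X*(14 + X))
h(30)*(Y(M, 19 - 1*3) - 564) = (2*30*(14 + 30))*(-8 - 564) = (2*30*44)*(-572) = 2640*(-572) = -1510080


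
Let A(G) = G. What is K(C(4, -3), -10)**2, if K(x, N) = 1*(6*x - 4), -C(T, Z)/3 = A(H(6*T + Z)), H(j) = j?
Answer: 145924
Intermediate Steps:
C(T, Z) = -18*T - 3*Z (C(T, Z) = -3*(6*T + Z) = -3*(Z + 6*T) = -18*T - 3*Z)
K(x, N) = -4 + 6*x (K(x, N) = 1*(-4 + 6*x) = -4 + 6*x)
K(C(4, -3), -10)**2 = (-4 + 6*(-18*4 - 3*(-3)))**2 = (-4 + 6*(-72 + 9))**2 = (-4 + 6*(-63))**2 = (-4 - 378)**2 = (-382)**2 = 145924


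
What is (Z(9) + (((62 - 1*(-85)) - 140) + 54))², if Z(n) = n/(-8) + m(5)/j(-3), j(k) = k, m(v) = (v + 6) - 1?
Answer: 1841449/576 ≈ 3197.0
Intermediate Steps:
m(v) = 5 + v (m(v) = (6 + v) - 1 = 5 + v)
Z(n) = -10/3 - n/8 (Z(n) = n/(-8) + (5 + 5)/(-3) = n*(-⅛) + 10*(-⅓) = -n/8 - 10/3 = -10/3 - n/8)
(Z(9) + (((62 - 1*(-85)) - 140) + 54))² = ((-10/3 - ⅛*9) + (((62 - 1*(-85)) - 140) + 54))² = ((-10/3 - 9/8) + (((62 + 85) - 140) + 54))² = (-107/24 + ((147 - 140) + 54))² = (-107/24 + (7 + 54))² = (-107/24 + 61)² = (1357/24)² = 1841449/576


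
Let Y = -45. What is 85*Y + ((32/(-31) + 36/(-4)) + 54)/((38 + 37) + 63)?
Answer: -16361987/4278 ≈ -3824.7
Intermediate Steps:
85*Y + ((32/(-31) + 36/(-4)) + 54)/((38 + 37) + 63) = 85*(-45) + ((32/(-31) + 36/(-4)) + 54)/((38 + 37) + 63) = -3825 + ((32*(-1/31) + 36*(-1/4)) + 54)/(75 + 63) = -3825 + ((-32/31 - 9) + 54)/138 = -3825 + (-311/31 + 54)*(1/138) = -3825 + (1363/31)*(1/138) = -3825 + 1363/4278 = -16361987/4278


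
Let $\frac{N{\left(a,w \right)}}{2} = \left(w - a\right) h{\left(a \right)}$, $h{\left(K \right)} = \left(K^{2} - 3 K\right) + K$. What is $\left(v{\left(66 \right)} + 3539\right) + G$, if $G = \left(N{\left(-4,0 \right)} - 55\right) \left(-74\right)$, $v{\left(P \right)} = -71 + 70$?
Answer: $-6600$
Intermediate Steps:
$v{\left(P \right)} = -1$
$h{\left(K \right)} = K^{2} - 2 K$
$N{\left(a,w \right)} = 2 a \left(-2 + a\right) \left(w - a\right)$ ($N{\left(a,w \right)} = 2 \left(w - a\right) a \left(-2 + a\right) = 2 a \left(-2 + a\right) \left(w - a\right)$)
$G = -10138$ ($G = \left(\left(-2\right) \left(-4\right) \left(-2 - 4\right) \left(-4 - 0\right) - 55\right) \left(-74\right) = \left(\left(-2\right) \left(-4\right) \left(-6\right) \left(-4 + 0\right) - 55\right) \left(-74\right) = \left(\left(-2\right) \left(-4\right) \left(-6\right) \left(-4\right) - 55\right) \left(-74\right) = \left(192 - 55\right) \left(-74\right) = 137 \left(-74\right) = -10138$)
$\left(v{\left(66 \right)} + 3539\right) + G = \left(-1 + 3539\right) - 10138 = 3538 - 10138 = -6600$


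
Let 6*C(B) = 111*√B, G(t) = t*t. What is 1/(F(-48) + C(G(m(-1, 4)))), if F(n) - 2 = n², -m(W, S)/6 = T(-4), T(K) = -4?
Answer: 1/2750 ≈ 0.00036364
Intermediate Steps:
m(W, S) = 24 (m(W, S) = -6*(-4) = 24)
G(t) = t²
F(n) = 2 + n²
C(B) = 37*√B/2 (C(B) = (111*√B)/6 = 37*√B/2)
1/(F(-48) + C(G(m(-1, 4)))) = 1/((2 + (-48)²) + 37*√(24²)/2) = 1/((2 + 2304) + 37*√576/2) = 1/(2306 + (37/2)*24) = 1/(2306 + 444) = 1/2750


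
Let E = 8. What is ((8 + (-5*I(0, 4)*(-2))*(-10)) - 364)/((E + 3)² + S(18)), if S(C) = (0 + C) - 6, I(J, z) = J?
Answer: -356/133 ≈ -2.6767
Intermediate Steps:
S(C) = -6 + C (S(C) = C - 6 = -6 + C)
((8 + (-5*I(0, 4)*(-2))*(-10)) - 364)/((E + 3)² + S(18)) = ((8 + (-5*0*(-2))*(-10)) - 364)/((8 + 3)² + (-6 + 18)) = ((8 + (0*(-2))*(-10)) - 364)/(11² + 12) = ((8 + 0*(-10)) - 364)/(121 + 12) = ((8 + 0) - 364)/133 = (8 - 364)*(1/133) = -356*1/133 = -356/133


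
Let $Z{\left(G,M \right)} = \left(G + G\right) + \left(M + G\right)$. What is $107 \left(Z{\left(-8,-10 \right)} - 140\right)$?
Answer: $-18618$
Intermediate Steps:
$Z{\left(G,M \right)} = M + 3 G$ ($Z{\left(G,M \right)} = 2 G + \left(G + M\right) = M + 3 G$)
$107 \left(Z{\left(-8,-10 \right)} - 140\right) = 107 \left(\left(-10 + 3 \left(-8\right)\right) - 140\right) = 107 \left(\left(-10 - 24\right) - 140\right) = 107 \left(-34 - 140\right) = 107 \left(-174\right) = -18618$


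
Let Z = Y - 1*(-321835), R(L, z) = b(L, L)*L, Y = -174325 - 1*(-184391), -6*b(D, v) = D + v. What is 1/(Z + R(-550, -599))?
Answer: 3/693203 ≈ 4.3277e-6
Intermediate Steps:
b(D, v) = -D/6 - v/6 (b(D, v) = -(D + v)/6 = -D/6 - v/6)
Y = 10066 (Y = -174325 + 184391 = 10066)
R(L, z) = -L²/3 (R(L, z) = (-L/6 - L/6)*L = (-L/3)*L = -L²/3)
Z = 331901 (Z = 10066 - 1*(-321835) = 10066 + 321835 = 331901)
1/(Z + R(-550, -599)) = 1/(331901 - ⅓*(-550)²) = 1/(331901 - ⅓*302500) = 1/(331901 - 302500/3) = 1/(693203/3) = 3/693203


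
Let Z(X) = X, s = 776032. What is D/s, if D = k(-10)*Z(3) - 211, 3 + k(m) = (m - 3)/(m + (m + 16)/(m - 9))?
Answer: -42379/152102272 ≈ -0.00027862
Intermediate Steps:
k(m) = -3 + (-3 + m)/(m + (16 + m)/(-9 + m)) (k(m) = -3 + (m - 3)/(m + (m + 16)/(m - 9)) = -3 + (-3 + m)/(m + (16 + m)/(-9 + m)))
D = -42379/196 (D = ((-21 - 2*(-10)² + 12*(-10))/(16 + (-10)² - 8*(-10)))*3 - 211 = ((-21 - 2*100 - 120)/(16 + 100 + 80))*3 - 211 = ((-21 - 200 - 120)/196)*3 - 211 = ((1/196)*(-341))*3 - 211 = -341/196*3 - 211 = -1023/196 - 211 = -42379/196 ≈ -216.22)
D/s = -42379/196/776032 = -42379/196*1/776032 = -42379/152102272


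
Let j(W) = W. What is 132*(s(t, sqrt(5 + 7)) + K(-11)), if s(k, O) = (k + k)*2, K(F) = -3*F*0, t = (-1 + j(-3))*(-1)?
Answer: 2112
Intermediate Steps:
t = 4 (t = (-1 - 3)*(-1) = -4*(-1) = 4)
K(F) = 0
s(k, O) = 4*k (s(k, O) = (2*k)*2 = 4*k)
132*(s(t, sqrt(5 + 7)) + K(-11)) = 132*(4*4 + 0) = 132*(16 + 0) = 132*16 = 2112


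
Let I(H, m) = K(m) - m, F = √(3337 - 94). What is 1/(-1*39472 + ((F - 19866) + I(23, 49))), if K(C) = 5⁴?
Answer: -58762/3452969401 - √3243/3452969401 ≈ -1.7034e-5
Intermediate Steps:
F = √3243 ≈ 56.947
K(C) = 625
I(H, m) = 625 - m
1/(-1*39472 + ((F - 19866) + I(23, 49))) = 1/(-1*39472 + ((√3243 - 19866) + (625 - 1*49))) = 1/(-39472 + ((-19866 + √3243) + (625 - 49))) = 1/(-39472 + ((-19866 + √3243) + 576)) = 1/(-39472 + (-19290 + √3243)) = 1/(-58762 + √3243)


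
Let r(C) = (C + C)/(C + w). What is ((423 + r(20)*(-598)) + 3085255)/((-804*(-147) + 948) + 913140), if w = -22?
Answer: 516273/172046 ≈ 3.0008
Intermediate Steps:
r(C) = 2*C/(-22 + C) (r(C) = (C + C)/(C - 22) = (2*C)/(-22 + C) = 2*C/(-22 + C))
((423 + r(20)*(-598)) + 3085255)/((-804*(-147) + 948) + 913140) = ((423 + (2*20/(-22 + 20))*(-598)) + 3085255)/((-804*(-147) + 948) + 913140) = ((423 + (2*20/(-2))*(-598)) + 3085255)/((118188 + 948) + 913140) = ((423 + (2*20*(-½))*(-598)) + 3085255)/(119136 + 913140) = ((423 - 20*(-598)) + 3085255)/1032276 = ((423 + 11960) + 3085255)*(1/1032276) = (12383 + 3085255)*(1/1032276) = 3097638*(1/1032276) = 516273/172046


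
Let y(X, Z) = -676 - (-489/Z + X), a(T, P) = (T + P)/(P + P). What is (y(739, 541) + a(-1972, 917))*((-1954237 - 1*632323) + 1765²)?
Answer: -742049228703935/992194 ≈ -7.4789e+8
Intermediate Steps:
a(T, P) = (P + T)/(2*P) (a(T, P) = (P + T)/((2*P)) = (P + T)*(1/(2*P)) = (P + T)/(2*P))
y(X, Z) = -676 - X + 489/Z (y(X, Z) = -676 - (X - 489/Z) = -676 + (-X + 489/Z) = -676 - X + 489/Z)
(y(739, 541) + a(-1972, 917))*((-1954237 - 1*632323) + 1765²) = ((-676 - 1*739 + 489/541) + (½)*(917 - 1972)/917)*((-1954237 - 1*632323) + 1765²) = ((-676 - 739 + 489*(1/541)) + (½)*(1/917)*(-1055))*((-1954237 - 632323) + 3115225) = ((-676 - 739 + 489/541) - 1055/1834)*(-2586560 + 3115225) = (-765026/541 - 1055/1834)*528665 = -1403628439/992194*528665 = -742049228703935/992194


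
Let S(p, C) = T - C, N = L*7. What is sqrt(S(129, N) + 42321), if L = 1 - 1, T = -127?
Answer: 17*sqrt(146) ≈ 205.41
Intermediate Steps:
L = 0
N = 0 (N = 0*7 = 0)
S(p, C) = -127 - C
sqrt(S(129, N) + 42321) = sqrt((-127 - 1*0) + 42321) = sqrt((-127 + 0) + 42321) = sqrt(-127 + 42321) = sqrt(42194) = 17*sqrt(146)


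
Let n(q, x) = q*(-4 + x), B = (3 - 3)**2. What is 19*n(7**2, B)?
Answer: -3724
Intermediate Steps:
B = 0 (B = 0**2 = 0)
19*n(7**2, B) = 19*(7**2*(-4 + 0)) = 19*(49*(-4)) = 19*(-196) = -3724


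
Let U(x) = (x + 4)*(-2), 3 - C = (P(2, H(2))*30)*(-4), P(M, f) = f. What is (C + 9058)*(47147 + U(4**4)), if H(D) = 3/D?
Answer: 430880107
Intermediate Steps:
C = 183 (C = 3 - (3/2)*30*(-4) = 3 - 45*(-4) = 3 - 1*(-180) = 3 + 180 = 183)
U(x) = -8 - 2*x (U(x) = (4 + x)*(-2) = -8 - 2*x)
(C + 9058)*(47147 + U(4**4)) = (183 + 9058)*(47147 + (-8 - 2*4**4)) = 9241*(47147 + (-8 - 2*256)) = 9241*(47147 + (-8 - 512)) = 9241*(47147 - 520) = 9241*46627 = 430880107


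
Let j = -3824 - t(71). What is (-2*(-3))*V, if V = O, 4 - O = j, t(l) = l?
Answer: 23394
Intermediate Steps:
j = -3895 (j = -3824 - 1*71 = -3824 - 71 = -3895)
O = 3899 (O = 4 - 1*(-3895) = 4 + 3895 = 3899)
V = 3899
(-2*(-3))*V = -2*(-3)*3899 = 6*3899 = 23394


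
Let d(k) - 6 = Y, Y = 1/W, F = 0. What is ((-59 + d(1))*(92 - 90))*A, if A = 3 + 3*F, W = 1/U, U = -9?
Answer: -372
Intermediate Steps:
W = -⅑ (W = 1/(-9) = -⅑ ≈ -0.11111)
A = 3 (A = 3 + 3*0 = 3 + 0 = 3)
Y = -9 (Y = 1/(-⅑) = -9)
d(k) = -3 (d(k) = 6 - 9 = -3)
((-59 + d(1))*(92 - 90))*A = ((-59 - 3)*(92 - 90))*3 = -62*2*3 = -124*3 = -372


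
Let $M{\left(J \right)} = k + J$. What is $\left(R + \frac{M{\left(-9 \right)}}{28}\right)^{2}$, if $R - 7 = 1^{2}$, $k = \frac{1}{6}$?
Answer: $\frac{1666681}{28224} \approx 59.052$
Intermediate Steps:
$k = \frac{1}{6} \approx 0.16667$
$R = 8$ ($R = 7 + 1^{2} = 7 + 1 = 8$)
$M{\left(J \right)} = \frac{1}{6} + J$
$\left(R + \frac{M{\left(-9 \right)}}{28}\right)^{2} = \left(8 + \frac{\frac{1}{6} - 9}{28}\right)^{2} = \left(8 - \frac{53}{168}\right)^{2} = \left(\frac{1291}{168}\right)^{2} = \frac{1666681}{28224}$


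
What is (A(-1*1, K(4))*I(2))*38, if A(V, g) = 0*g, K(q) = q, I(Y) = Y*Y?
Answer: 0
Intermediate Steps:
I(Y) = Y²
A(V, g) = 0
(A(-1*1, K(4))*I(2))*38 = (0*2²)*38 = (0*4)*38 = 0*38 = 0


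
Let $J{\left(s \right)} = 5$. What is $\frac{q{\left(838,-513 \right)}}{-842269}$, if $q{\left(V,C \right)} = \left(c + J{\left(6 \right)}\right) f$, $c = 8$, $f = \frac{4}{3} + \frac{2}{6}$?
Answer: $- \frac{65}{2526807} \approx -2.5724 \cdot 10^{-5}$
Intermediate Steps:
$f = \frac{5}{3}$ ($f = 4 \cdot \frac{1}{3} + 2 \cdot \frac{1}{6} = \frac{4}{3} + \frac{1}{3} = \frac{5}{3} \approx 1.6667$)
$q{\left(V,C \right)} = \frac{65}{3}$ ($q{\left(V,C \right)} = \left(8 + 5\right) \frac{5}{3} = 13 \cdot \frac{5}{3} = \frac{65}{3}$)
$\frac{q{\left(838,-513 \right)}}{-842269} = \frac{65}{3 \left(-842269\right)} = \frac{65}{3} \left(- \frac{1}{842269}\right) = - \frac{65}{2526807}$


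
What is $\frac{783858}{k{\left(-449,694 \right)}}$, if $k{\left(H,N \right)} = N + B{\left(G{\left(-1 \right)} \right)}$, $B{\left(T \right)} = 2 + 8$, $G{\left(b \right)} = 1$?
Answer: $\frac{391929}{352} \approx 1113.4$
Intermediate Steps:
$B{\left(T \right)} = 10$
$k{\left(H,N \right)} = 10 + N$ ($k{\left(H,N \right)} = N + 10 = 10 + N$)
$\frac{783858}{k{\left(-449,694 \right)}} = \frac{783858}{10 + 694} = \frac{783858}{704} = 783858 \cdot \frac{1}{704} = \frac{391929}{352}$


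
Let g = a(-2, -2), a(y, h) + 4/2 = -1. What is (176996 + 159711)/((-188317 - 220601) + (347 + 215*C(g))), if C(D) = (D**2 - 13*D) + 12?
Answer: -336707/395671 ≈ -0.85098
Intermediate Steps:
a(y, h) = -3 (a(y, h) = -2 - 1 = -3)
g = -3
C(D) = 12 + D**2 - 13*D
(176996 + 159711)/((-188317 - 220601) + (347 + 215*C(g))) = (176996 + 159711)/((-188317 - 220601) + (347 + 215*(12 + (-3)**2 - 13*(-3)))) = 336707/(-408918 + (347 + 215*(12 + 9 + 39))) = 336707/(-408918 + (347 + 215*60)) = 336707/(-408918 + (347 + 12900)) = 336707/(-408918 + 13247) = 336707/(-395671) = 336707*(-1/395671) = -336707/395671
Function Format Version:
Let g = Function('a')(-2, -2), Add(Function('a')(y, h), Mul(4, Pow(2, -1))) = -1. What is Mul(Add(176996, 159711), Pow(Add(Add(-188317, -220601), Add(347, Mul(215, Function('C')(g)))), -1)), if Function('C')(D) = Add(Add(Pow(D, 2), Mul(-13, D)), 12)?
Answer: Rational(-336707, 395671) ≈ -0.85098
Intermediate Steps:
Function('a')(y, h) = -3 (Function('a')(y, h) = Add(-2, -1) = -3)
g = -3
Function('C')(D) = Add(12, Pow(D, 2), Mul(-13, D))
Mul(Add(176996, 159711), Pow(Add(Add(-188317, -220601), Add(347, Mul(215, Function('C')(g)))), -1)) = Mul(Add(176996, 159711), Pow(Add(Add(-188317, -220601), Add(347, Mul(215, Add(12, Pow(-3, 2), Mul(-13, -3))))), -1)) = Mul(336707, Pow(Add(-408918, Add(347, Mul(215, Add(12, 9, 39)))), -1)) = Mul(336707, Pow(Add(-408918, Add(347, Mul(215, 60))), -1)) = Mul(336707, Pow(Add(-408918, Add(347, 12900)), -1)) = Mul(336707, Pow(Add(-408918, 13247), -1)) = Mul(336707, Pow(-395671, -1)) = Mul(336707, Rational(-1, 395671)) = Rational(-336707, 395671)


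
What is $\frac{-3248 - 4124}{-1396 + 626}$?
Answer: $\frac{3686}{385} \approx 9.574$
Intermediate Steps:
$\frac{-3248 - 4124}{-1396 + 626} = - \frac{7372}{-770} = \left(-7372\right) \left(- \frac{1}{770}\right) = \frac{3686}{385}$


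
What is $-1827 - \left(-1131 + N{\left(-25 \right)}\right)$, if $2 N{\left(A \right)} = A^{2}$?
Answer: $- \frac{2017}{2} \approx -1008.5$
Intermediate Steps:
$N{\left(A \right)} = \frac{A^{2}}{2}$
$-1827 - \left(-1131 + N{\left(-25 \right)}\right) = -1827 - \left(-1131 + \frac{\left(-25\right)^{2}}{2}\right) = -1827 - \left(-1131 + \frac{1}{2} \cdot 625\right) = -1827 - \left(-1131 + \frac{625}{2}\right) = -1827 - - \frac{1637}{2} = -1827 + \frac{1637}{2} = - \frac{2017}{2}$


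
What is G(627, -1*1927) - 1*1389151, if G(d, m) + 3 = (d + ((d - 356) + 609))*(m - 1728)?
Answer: -6897239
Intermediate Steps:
G(d, m) = -3 + (-1728 + m)*(253 + 2*d) (G(d, m) = -3 + (d + ((d - 356) + 609))*(m - 1728) = -3 + (d + ((-356 + d) + 609))*(-1728 + m) = -3 + (d + (253 + d))*(-1728 + m) = -3 + (253 + 2*d)*(-1728 + m) = -3 + (-1728 + m)*(253 + 2*d))
G(627, -1*1927) - 1*1389151 = (-437187 - 3456*627 + 253*(-1*1927) + 2*627*(-1*1927)) - 1*1389151 = (-437187 - 2166912 + 253*(-1927) + 2*627*(-1927)) - 1389151 = (-437187 - 2166912 - 487531 - 2416458) - 1389151 = -5508088 - 1389151 = -6897239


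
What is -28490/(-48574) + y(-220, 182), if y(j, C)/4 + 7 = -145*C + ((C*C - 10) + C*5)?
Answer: 740962041/24287 ≈ 30509.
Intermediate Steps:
y(j, C) = -68 - 560*C + 4*C² (y(j, C) = -28 + 4*(-145*C + ((C*C - 10) + C*5)) = -28 + 4*(-145*C + ((C² - 10) + 5*C)) = -28 + 4*(-145*C + ((-10 + C²) + 5*C)) = -28 + 4*(-145*C + (-10 + C² + 5*C)) = -28 + 4*(-10 + C² - 140*C) = -28 + (-40 - 560*C + 4*C²) = -68 - 560*C + 4*C²)
-28490/(-48574) + y(-220, 182) = -28490/(-48574) + (-68 - 560*182 + 4*182²) = -28490*(-1/48574) + (-68 - 101920 + 4*33124) = 14245/24287 + (-68 - 101920 + 132496) = 14245/24287 + 30508 = 740962041/24287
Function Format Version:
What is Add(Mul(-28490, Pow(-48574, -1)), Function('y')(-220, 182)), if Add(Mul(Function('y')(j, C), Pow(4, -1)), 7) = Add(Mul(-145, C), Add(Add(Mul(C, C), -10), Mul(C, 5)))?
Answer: Rational(740962041, 24287) ≈ 30509.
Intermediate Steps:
Function('y')(j, C) = Add(-68, Mul(-560, C), Mul(4, Pow(C, 2))) (Function('y')(j, C) = Add(-28, Mul(4, Add(Mul(-145, C), Add(Add(Mul(C, C), -10), Mul(C, 5))))) = Add(-28, Mul(4, Add(Mul(-145, C), Add(Add(Pow(C, 2), -10), Mul(5, C))))) = Add(-28, Mul(4, Add(Mul(-145, C), Add(Add(-10, Pow(C, 2)), Mul(5, C))))) = Add(-28, Mul(4, Add(Mul(-145, C), Add(-10, Pow(C, 2), Mul(5, C))))) = Add(-28, Mul(4, Add(-10, Pow(C, 2), Mul(-140, C)))) = Add(-28, Add(-40, Mul(-560, C), Mul(4, Pow(C, 2)))) = Add(-68, Mul(-560, C), Mul(4, Pow(C, 2))))
Add(Mul(-28490, Pow(-48574, -1)), Function('y')(-220, 182)) = Add(Mul(-28490, Pow(-48574, -1)), Add(-68, Mul(-560, 182), Mul(4, Pow(182, 2)))) = Add(Mul(-28490, Rational(-1, 48574)), Add(-68, -101920, Mul(4, 33124))) = Add(Rational(14245, 24287), Add(-68, -101920, 132496)) = Add(Rational(14245, 24287), 30508) = Rational(740962041, 24287)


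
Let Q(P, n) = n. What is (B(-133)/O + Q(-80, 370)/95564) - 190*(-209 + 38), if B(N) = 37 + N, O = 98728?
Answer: 2736946992583/84239666 ≈ 32490.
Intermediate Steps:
(B(-133)/O + Q(-80, 370)/95564) - 190*(-209 + 38) = ((37 - 133)/98728 + 370/95564) - 190*(-209 + 38) = (-96*1/98728 + 370*(1/95564)) - 190*(-171) = (-12/12341 + 185/47782) + 32490 = 244243/84239666 + 32490 = 2736946992583/84239666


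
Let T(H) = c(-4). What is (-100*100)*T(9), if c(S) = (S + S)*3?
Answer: 240000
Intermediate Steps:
c(S) = 6*S (c(S) = (2*S)*3 = 6*S)
T(H) = -24 (T(H) = 6*(-4) = -24)
(-100*100)*T(9) = -100*100*(-24) = -10000*(-24) = 240000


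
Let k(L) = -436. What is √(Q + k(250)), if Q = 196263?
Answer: √195827 ≈ 442.52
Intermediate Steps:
√(Q + k(250)) = √(196263 - 436) = √195827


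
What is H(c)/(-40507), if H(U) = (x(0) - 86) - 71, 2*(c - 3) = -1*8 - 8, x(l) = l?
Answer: 157/40507 ≈ 0.0038759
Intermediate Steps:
c = -5 (c = 3 + (-1*8 - 8)/2 = 3 + (-8 - 8)/2 = 3 + (1/2)*(-16) = 3 - 8 = -5)
H(U) = -157 (H(U) = (0 - 86) - 71 = -86 - 71 = -157)
H(c)/(-40507) = -157/(-40507) = -157*(-1/40507) = 157/40507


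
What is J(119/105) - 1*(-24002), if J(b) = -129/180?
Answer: 1440077/60 ≈ 24001.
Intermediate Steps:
J(b) = -43/60 (J(b) = -129*1/180 = -43/60)
J(119/105) - 1*(-24002) = -43/60 - 1*(-24002) = -43/60 + 24002 = 1440077/60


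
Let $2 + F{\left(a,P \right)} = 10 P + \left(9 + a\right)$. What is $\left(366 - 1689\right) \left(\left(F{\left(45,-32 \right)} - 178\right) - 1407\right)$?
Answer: $2451519$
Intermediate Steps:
$F{\left(a,P \right)} = 7 + a + 10 P$ ($F{\left(a,P \right)} = -2 + \left(10 P + \left(9 + a\right)\right) = -2 + \left(9 + a + 10 P\right) = 7 + a + 10 P$)
$\left(366 - 1689\right) \left(\left(F{\left(45,-32 \right)} - 178\right) - 1407\right) = \left(366 - 1689\right) \left(\left(\left(7 + 45 + 10 \left(-32\right)\right) - 178\right) - 1407\right) = - 1323 \left(\left(\left(7 + 45 - 320\right) - 178\right) - 1407\right) = - 1323 \left(\left(-268 - 178\right) - 1407\right) = - 1323 \left(-446 - 1407\right) = \left(-1323\right) \left(-1853\right) = 2451519$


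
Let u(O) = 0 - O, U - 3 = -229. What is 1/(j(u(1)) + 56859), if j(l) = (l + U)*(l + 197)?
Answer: 1/12367 ≈ 8.0860e-5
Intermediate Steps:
U = -226 (U = 3 - 229 = -226)
u(O) = -O
j(l) = (-226 + l)*(197 + l) (j(l) = (l - 226)*(l + 197) = (-226 + l)*(197 + l))
1/(j(u(1)) + 56859) = 1/((-44522 + (-1*1)² - (-29)) + 56859) = 1/((-44522 + (-1)² - 29*(-1)) + 56859) = 1/((-44522 + 1 + 29) + 56859) = 1/(-44492 + 56859) = 1/12367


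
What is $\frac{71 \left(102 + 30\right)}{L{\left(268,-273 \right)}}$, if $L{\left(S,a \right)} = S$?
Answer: $\frac{2343}{67} \approx 34.97$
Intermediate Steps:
$\frac{71 \left(102 + 30\right)}{L{\left(268,-273 \right)}} = \frac{71 \left(102 + 30\right)}{268} = 71 \cdot 132 \cdot \frac{1}{268} = 9372 \cdot \frac{1}{268} = \frac{2343}{67}$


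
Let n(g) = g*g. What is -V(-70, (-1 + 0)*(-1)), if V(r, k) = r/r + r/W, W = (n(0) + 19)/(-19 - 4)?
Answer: -1629/19 ≈ -85.737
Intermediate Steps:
n(g) = g²
W = -19/23 (W = (0² + 19)/(-19 - 4) = (0 + 19)/(-23) = 19*(-1/23) = -19/23 ≈ -0.82609)
V(r, k) = 1 - 23*r/19 (V(r, k) = r/r + r/(-19/23) = 1 + r*(-23/19) = 1 - 23*r/19)
-V(-70, (-1 + 0)*(-1)) = -(1 - 23/19*(-70)) = -(1 + 1610/19) = -1*1629/19 = -1629/19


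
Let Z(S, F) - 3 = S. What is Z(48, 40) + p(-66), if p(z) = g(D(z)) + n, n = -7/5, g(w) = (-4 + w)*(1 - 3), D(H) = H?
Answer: 948/5 ≈ 189.60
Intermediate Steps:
Z(S, F) = 3 + S
g(w) = 8 - 2*w (g(w) = (-4 + w)*(-2) = 8 - 2*w)
n = -7/5 (n = -7*⅕ = -7/5 ≈ -1.4000)
p(z) = 33/5 - 2*z (p(z) = (8 - 2*z) - 7/5 = 33/5 - 2*z)
Z(48, 40) + p(-66) = (3 + 48) + (33/5 - 2*(-66)) = 51 + (33/5 + 132) = 51 + 693/5 = 948/5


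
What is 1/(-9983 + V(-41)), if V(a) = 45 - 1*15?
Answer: -1/9953 ≈ -0.00010047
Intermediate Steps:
V(a) = 30 (V(a) = 45 - 15 = 30)
1/(-9983 + V(-41)) = 1/(-9983 + 30) = 1/(-9953) = -1/9953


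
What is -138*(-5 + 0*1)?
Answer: 690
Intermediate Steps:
-138*(-5 + 0*1) = -138*(-5 + 0) = -138*(-5) = 690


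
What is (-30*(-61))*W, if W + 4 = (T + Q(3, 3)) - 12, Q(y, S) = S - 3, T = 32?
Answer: 29280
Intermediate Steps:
Q(y, S) = -3 + S
W = 16 (W = -4 + ((32 + (-3 + 3)) - 12) = -4 + ((32 + 0) - 12) = -4 + (32 - 12) = -4 + 20 = 16)
(-30*(-61))*W = -30*(-61)*16 = 1830*16 = 29280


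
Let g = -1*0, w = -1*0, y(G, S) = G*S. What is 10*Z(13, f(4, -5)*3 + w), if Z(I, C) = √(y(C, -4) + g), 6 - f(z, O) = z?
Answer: 20*I*√6 ≈ 48.99*I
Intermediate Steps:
f(z, O) = 6 - z
w = 0
g = 0
Z(I, C) = 2*√(-C) (Z(I, C) = √(C*(-4) + 0) = √(-4*C + 0) = √(-4*C) = 2*√(-C))
10*Z(13, f(4, -5)*3 + w) = 10*(2*√(-((6 - 1*4)*3 + 0))) = 10*(2*√(-((6 - 4)*3 + 0))) = 10*(2*√(-(2*3 + 0))) = 10*(2*√(-(6 + 0))) = 10*(2*√(-1*6)) = 10*(2*√(-6)) = 10*(2*(I*√6)) = 10*(2*I*√6) = 20*I*√6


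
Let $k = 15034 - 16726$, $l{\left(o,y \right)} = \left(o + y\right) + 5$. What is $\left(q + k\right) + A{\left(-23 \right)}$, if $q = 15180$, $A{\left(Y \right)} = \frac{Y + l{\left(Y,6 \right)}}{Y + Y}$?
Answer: $\frac{620483}{46} \approx 13489.0$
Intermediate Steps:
$l{\left(o,y \right)} = 5 + o + y$
$A{\left(Y \right)} = \frac{11 + 2 Y}{2 Y}$ ($A{\left(Y \right)} = \frac{Y + \left(5 + Y + 6\right)}{Y + Y} = \frac{Y + \left(11 + Y\right)}{2 Y} = \left(11 + 2 Y\right) \frac{1}{2 Y} = \frac{11 + 2 Y}{2 Y}$)
$k = -1692$
$\left(q + k\right) + A{\left(-23 \right)} = \left(15180 - 1692\right) + \frac{\frac{11}{2} - 23}{-23} = 13488 - - \frac{35}{46} = 13488 + \frac{35}{46} = \frac{620483}{46}$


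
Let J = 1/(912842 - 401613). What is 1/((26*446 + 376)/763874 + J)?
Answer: 195257270573/3060598731 ≈ 63.797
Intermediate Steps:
J = 1/511229 ≈ 1.9561e-6
1/((26*446 + 376)/763874 + J) = 1/((26*446 + 376)/763874 + 1/511229) = 1/((11596 + 376)*(1/763874) + 1/511229) = 1/(11972*(1/763874) + 1/511229) = 1/(5986/381937 + 1/511229) = 1/(3060598731/195257270573) = 195257270573/3060598731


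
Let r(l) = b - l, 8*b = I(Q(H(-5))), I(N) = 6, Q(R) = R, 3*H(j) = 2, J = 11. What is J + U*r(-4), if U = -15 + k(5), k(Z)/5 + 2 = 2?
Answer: -241/4 ≈ -60.250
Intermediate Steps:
H(j) = ⅔ (H(j) = (⅓)*2 = ⅔)
k(Z) = 0 (k(Z) = -10 + 5*2 = -10 + 10 = 0)
b = ¾ (b = (⅛)*6 = ¾ ≈ 0.75000)
U = -15 (U = -15 + 0 = -15)
r(l) = ¾ - l
J + U*r(-4) = 11 - 15*(¾ - 1*(-4)) = 11 - 15*(¾ + 4) = 11 - 15*19/4 = 11 - 285/4 = -241/4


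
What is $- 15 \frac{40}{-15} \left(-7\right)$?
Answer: $-280$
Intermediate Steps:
$- 15 \frac{40}{-15} \left(-7\right) = - 15 \cdot 40 \left(- \frac{1}{15}\right) \left(-7\right) = \left(-15\right) \left(- \frac{8}{3}\right) \left(-7\right) = 40 \left(-7\right) = -280$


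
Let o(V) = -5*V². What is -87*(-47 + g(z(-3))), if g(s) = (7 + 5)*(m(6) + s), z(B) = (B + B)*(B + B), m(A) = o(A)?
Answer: 154425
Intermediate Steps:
m(A) = -5*A²
z(B) = 4*B² (z(B) = (2*B)*(2*B) = 4*B²)
g(s) = -2160 + 12*s (g(s) = (7 + 5)*(-5*6² + s) = 12*(-5*36 + s) = 12*(-180 + s) = -2160 + 12*s)
-87*(-47 + g(z(-3))) = -87*(-47 + (-2160 + 12*(4*(-3)²))) = -87*(-47 + (-2160 + 12*(4*9))) = -87*(-47 + (-2160 + 12*36)) = -87*(-47 + (-2160 + 432)) = -87*(-47 - 1728) = -87*(-1775) = 154425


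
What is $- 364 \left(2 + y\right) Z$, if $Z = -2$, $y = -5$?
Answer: $-2184$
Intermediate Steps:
$- 364 \left(2 + y\right) Z = - 364 \left(2 - 5\right) \left(-2\right) = - 364 \left(\left(-3\right) \left(-2\right)\right) = \left(-364\right) 6 = -2184$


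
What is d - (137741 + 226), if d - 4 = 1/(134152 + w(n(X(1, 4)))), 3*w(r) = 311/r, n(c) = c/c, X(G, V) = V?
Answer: -55566943618/402767 ≈ -1.3796e+5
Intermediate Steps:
n(c) = 1
w(r) = 311/(3*r) (w(r) = (311/r)/3 = 311/(3*r))
d = 1611071/402767 (d = 4 + 1/(134152 + (311/3)/1) = 4 + 1/(134152 + (311/3)*1) = 4 + 1/(134152 + 311/3) = 4 + 1/(402767/3) = 4 + 3/402767 = 1611071/402767 ≈ 4.0000)
d - (137741 + 226) = 1611071/402767 - (137741 + 226) = 1611071/402767 - 1*137967 = 1611071/402767 - 137967 = -55566943618/402767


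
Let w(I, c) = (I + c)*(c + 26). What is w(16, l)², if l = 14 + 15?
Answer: 6125625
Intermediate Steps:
l = 29
w(I, c) = (26 + c)*(I + c) (w(I, c) = (I + c)*(26 + c) = (26 + c)*(I + c))
w(16, l)² = (29² + 26*16 + 26*29 + 16*29)² = (841 + 416 + 754 + 464)² = 2475² = 6125625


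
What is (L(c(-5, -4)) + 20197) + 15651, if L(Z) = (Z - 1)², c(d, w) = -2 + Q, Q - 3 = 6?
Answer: 35884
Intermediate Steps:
Q = 9 (Q = 3 + 6 = 9)
c(d, w) = 7 (c(d, w) = -2 + 9 = 7)
L(Z) = (-1 + Z)²
(L(c(-5, -4)) + 20197) + 15651 = ((-1 + 7)² + 20197) + 15651 = (6² + 20197) + 15651 = (36 + 20197) + 15651 = 20233 + 15651 = 35884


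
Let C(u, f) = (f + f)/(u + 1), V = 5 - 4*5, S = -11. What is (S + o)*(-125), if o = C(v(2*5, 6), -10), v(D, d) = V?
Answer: 8375/7 ≈ 1196.4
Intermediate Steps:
V = -15 (V = 5 - 20 = -15)
v(D, d) = -15
C(u, f) = 2*f/(1 + u) (C(u, f) = (2*f)/(1 + u) = 2*f/(1 + u))
o = 10/7 (o = 2*(-10)/(1 - 15) = 2*(-10)/(-14) = 2*(-10)*(-1/14) = 10/7 ≈ 1.4286)
(S + o)*(-125) = (-11 + 10/7)*(-125) = -67/7*(-125) = 8375/7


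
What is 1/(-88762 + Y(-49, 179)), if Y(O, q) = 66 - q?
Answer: -1/88875 ≈ -1.1252e-5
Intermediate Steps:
1/(-88762 + Y(-49, 179)) = 1/(-88762 + (66 - 1*179)) = 1/(-88762 + (66 - 179)) = 1/(-88762 - 113) = 1/(-88875) = -1/88875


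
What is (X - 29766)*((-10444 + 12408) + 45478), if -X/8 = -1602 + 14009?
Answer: -6121061724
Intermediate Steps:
X = -99256 (X = -8*(-1602 + 14009) = -8*12407 = -99256)
(X - 29766)*((-10444 + 12408) + 45478) = (-99256 - 29766)*((-10444 + 12408) + 45478) = -129022*(1964 + 45478) = -129022*47442 = -6121061724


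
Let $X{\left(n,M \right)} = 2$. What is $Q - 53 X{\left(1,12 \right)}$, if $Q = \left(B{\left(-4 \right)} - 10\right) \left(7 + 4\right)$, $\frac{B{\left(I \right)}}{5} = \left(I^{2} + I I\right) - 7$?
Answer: $1159$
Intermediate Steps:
$B{\left(I \right)} = -35 + 10 I^{2}$ ($B{\left(I \right)} = 5 \left(\left(I^{2} + I I\right) - 7\right) = 5 \left(\left(I^{2} + I^{2}\right) - 7\right) = 5 \left(2 I^{2} - 7\right) = 5 \left(-7 + 2 I^{2}\right) = -35 + 10 I^{2}$)
$Q = 1265$ ($Q = \left(\left(-35 + 10 \left(-4\right)^{2}\right) - 10\right) \left(7 + 4\right) = \left(\left(-35 + 10 \cdot 16\right) - 10\right) 11 = \left(\left(-35 + 160\right) - 10\right) 11 = \left(125 - 10\right) 11 = 115 \cdot 11 = 1265$)
$Q - 53 X{\left(1,12 \right)} = 1265 - 106 = 1159$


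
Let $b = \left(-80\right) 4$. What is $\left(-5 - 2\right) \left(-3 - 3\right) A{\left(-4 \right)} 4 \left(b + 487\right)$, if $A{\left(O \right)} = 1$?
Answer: $28056$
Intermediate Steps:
$b = -320$
$\left(-5 - 2\right) \left(-3 - 3\right) A{\left(-4 \right)} 4 \left(b + 487\right) = \left(-5 - 2\right) \left(-3 - 3\right) 1 \cdot 4 \left(-320 + 487\right) = - 7 \left(-6\right) 1 \cdot 4 \cdot 167 = - 7 \left(\left(-6\right) 4\right) 167 = \left(-7\right) \left(-24\right) 167 = 168 \cdot 167 = 28056$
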